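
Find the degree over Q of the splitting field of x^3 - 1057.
[K : Q] = 6

The roots of x^3 - 1057 are ∛1057, ω∛1057, ω^2∛1057 where ω = e^(2πi/3) is a primitive cube root of unity, so K = Q(∛1057, ω). Now [Q(∛1057):Q] = 3 (since 1057 is not a perfect cube, x^3 - 1057 is irreducible) and [Q(ω):Q] = 2. Both 2 and 3 divide [K:Q], and [K:Q] ≤ 3·2 = 6, so [K:Q] = 6. (Equivalently: Q(∛1057) ⊂ R but ω ∉ R, so [K : Q(∛1057)] = 2.)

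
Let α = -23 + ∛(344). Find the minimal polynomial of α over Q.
m_α(x) = x^3 + 69x^2 + 1587x + 11823

Set β = α + 23 = ∛(344), so β^3 = 344. Then (α + 23)^3 - 344 = 0, i.e. α is a root of g(x) = (x + 23)^3 - 344 = x^3 + 69x^2 + 1587x + 11823. Since g(x) = h(x + 23) where h(x) = x^3 - 344, and h is irreducible over Q (because 344 is not a perfect cube, so h has no rational root, and a monic cubic with no rational root is irreducible), g is also irreducible (irreducibility is preserved under the substitution x → x + 23). Hence m_α(x) = x^3 + 69x^2 + 1587x + 11823.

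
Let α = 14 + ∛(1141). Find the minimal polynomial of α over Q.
m_α(x) = x^3 - 42x^2 + 588x - 3885

Set β = α - 14 = ∛(1141), so β^3 = 1141. Then (α - 14)^3 - 1141 = 0, i.e. α is a root of g(x) = (x - 14)^3 - 1141 = x^3 - 42x^2 + 588x - 3885. Since g(x) = h(x - 14) where h(x) = x^3 - 1141, and h is irreducible over Q (because 1141 is not a perfect cube, so h has no rational root, and a monic cubic with no rational root is irreducible), g is also irreducible (irreducibility is preserved under the substitution x → x - 14). Hence m_α(x) = x^3 - 42x^2 + 588x - 3885.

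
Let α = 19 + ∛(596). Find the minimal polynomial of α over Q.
m_α(x) = x^3 - 57x^2 + 1083x - 7455

Set β = α - 19 = ∛(596), so β^3 = 596. Then (α - 19)^3 - 596 = 0, i.e. α is a root of g(x) = (x - 19)^3 - 596 = x^3 - 57x^2 + 1083x - 7455. Since g(x) = h(x - 19) where h(x) = x^3 - 596, and h is irreducible over Q (because 596 is not a perfect cube, so h has no rational root, and a monic cubic with no rational root is irreducible), g is also irreducible (irreducibility is preserved under the substitution x → x - 19). Hence m_α(x) = x^3 - 57x^2 + 1083x - 7455.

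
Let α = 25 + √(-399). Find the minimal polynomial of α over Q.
m_α(x) = x^2 - 50x + 1024

From α - 25 = √(-399), squaring gives (α - 25)^2 = -399, i.e. α^2 - 50α + 625 = -399, so α^2 - 50α + 1024 = 0. The discriminant of x^2 - 50x + 1024 is (-50)^2 - 4·(1024) = 2500 - 4096 = -1596, and 4·(-399) is not a perfect square in Q since -399 is squarefree and ≠ 1. Hence x^2 - 50x + 1024 is irreducible over Q and is the minimal polynomial of α.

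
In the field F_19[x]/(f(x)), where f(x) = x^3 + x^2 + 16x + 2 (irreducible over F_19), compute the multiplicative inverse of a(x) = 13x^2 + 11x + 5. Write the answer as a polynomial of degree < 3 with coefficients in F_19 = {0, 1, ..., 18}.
a(x)^(-1) ≡ 16x^2 + 13x + 17 (mod f(x))

Since f is irreducible over F_19, F_19[x]/(f) is a field and a(x) ≠ 0 has an inverse. Apply the extended Euclidean algorithm to f(x) and a(x) in F_19[x]: f(x) = (3x + 18)·a(x) + (12x + 7);  a(x) = (9x + 2)·(12x + 7) + (10). The last nonzero remainder is the constant 10 = gcd(f, a) in F_19. Back-substituting through the division chain expresses 10 = s(x)·a(x) + t(x)·f(x) with s(x) ≡ 8x^2 + 16x + 18 (mod f), so (8x^2 + 16x + 18)·a(x) ≡ 10 (mod f). Multiplying by 10^(-1) ≡ 2 in F_19 gives a(x)^(-1) ≡ 2·(8x^2 + 16x + 18) ≡ 16x^2 + 13x + 17 (mod f). Check: (13x^2 + 11x + 5)·(16x^2 + 13x + 17) = 18x^4 + 3x^3 + 7x^2 + 5x + 9 ≡ 1 (mod x^3 + x^2 + 16x + 2).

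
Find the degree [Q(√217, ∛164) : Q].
[Q(√217, ∛164) : Q] = 6

Let L = Q(√217, ∛164). Since Q(√217) ⊂ L and [Q(√217):Q] = 2, the tower law gives 2 | [L:Q]. Likewise Q(∛164) ⊂ L with [Q(∛164):Q] = 3 (because 164 is not a perfect cube), so 3 | [L:Q]. As gcd(2,3) = 1, [L:Q] is divisible by 6. Conversely L is generated over Q by √217 and ∛164, so [L:Q] ≤ 2·3 = 6. Therefore [Q(√217, ∛164) : Q] = 6.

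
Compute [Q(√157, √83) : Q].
[Q(√157, √83) : Q] = 4

[Q(√157):Q] = 2 (min poly x^2 - 157, irreducible since 157 is squarefree > 1). For the top step, suppose √83 ∈ Q(√157), say √83 = c + d√157 with c, d ∈ Q. Squaring: 83 = c^2 + 157d^2 + 2cd√157. Since √157 ∉ Q this forces 2cd = 0. If d = 0 then √83 = c ∈ Q, contradicting 83 squarefree > 1. If c = 0 then 83 = 157d^2, so 157·83 = (157d)^2 is a perfect square in Q — but 157·83 = 13031 is not a perfect square (since 157 and 83 are distinct squarefree integers). Contradiction. Hence √83 ∉ Q(√157), so x^2 - 83 stays irreducible over Q(√157) and [Q(√157, √83) : Q(√157)] = 2. By the tower law, [Q(√157, √83) : Q] = 2 · 2 = 4.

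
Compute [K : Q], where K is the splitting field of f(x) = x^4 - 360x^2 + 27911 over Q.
[K : Q] = 4

Solving the quadratic in x^2: x^2 = (360 ± √(360^2 - 4·27911))/2 = (360 ± √17956)/2 = (360 ± 134)/2, giving x^2 = 113 or x^2 = 247. So f(x) = (x^2 - 113)(x^2 - 247) and the roots of f are ±√113, ±√247. Hence the splitting field is K = Q(√113, √247). Since 113 and 247 are distinct squarefree integers > 1, their product 27911 is not a perfect square, so √247 ∉ Q(√113). By the tower law [K:Q] = [Q(√113,√247):Q(√113)] · [Q(√113):Q] = 2 · 2 = 4.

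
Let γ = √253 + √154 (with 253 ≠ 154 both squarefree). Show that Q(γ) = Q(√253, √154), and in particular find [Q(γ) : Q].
[Q(γ) : Q] = 4 (equivalently, Q(γ) = Q(√253, √154))

Obviously Q(γ) ⊆ Q(√253, √154), and [Q(√253, √154):Q] = 4 (since 253, 154 are distinct squarefree integers > 1 with 38962 not a perfect square). To show equality we compute the minimal polynomial of γ. From γ = √253 + √154: γ^2 = 253 + 2√(38962) + 154 = 407 + 2√(38962), so γ^2 - 407 = 2√(38962); squaring, (γ^2 - 407)^2 = 4·38962, i.e. γ^4 - 814γ^2 + 165649 - 155848 = 0, i.e. γ^4 - 814γ^2 + 9801 = 0. So γ is a root of x^4 - 814x^2 + 9801. This polynomial is irreducible over Q: it has no rational root (each ±√253 ± √154 is irrational), and any factorization into two quadratics over Q would force √(38962) ∈ Q (pairing opposite roots) or √253, √154 ∈ Q (other pairings), all impossible. Hence [Q(γ):Q] = 4 = [Q(√253, √154):Q], so Q(γ) = Q(√253, √154).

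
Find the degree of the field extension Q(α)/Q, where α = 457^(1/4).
[Q(α):Q] = 4

α is a root of x^4 - 457. By Eisenstein's criterion at the prime p = 457 (which divides the constant term 457 but p^2 = 208849 does not, since 457 is squarefree), x^4 - 457 is irreducible over Q. Hence [Q(α):Q] = 4.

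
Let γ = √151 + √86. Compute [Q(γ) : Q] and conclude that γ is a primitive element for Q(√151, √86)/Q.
[Q(γ) : Q] = 4 (equivalently, Q(γ) = Q(√151, √86))

Obviously Q(γ) ⊆ Q(√151, √86), and [Q(√151, √86):Q] = 4 (since 151, 86 are distinct squarefree integers > 1 with 12986 not a perfect square). To show equality we compute the minimal polynomial of γ. From γ = √151 + √86: γ^2 = 151 + 2√(12986) + 86 = 237 + 2√(12986), so γ^2 - 237 = 2√(12986); squaring, (γ^2 - 237)^2 = 4·12986, i.e. γ^4 - 474γ^2 + 56169 - 51944 = 0, i.e. γ^4 - 474γ^2 + 4225 = 0. So γ is a root of x^4 - 474x^2 + 4225. This polynomial is irreducible over Q: it has no rational root (each ±√151 ± √86 is irrational), and any factorization into two quadratics over Q would force √(12986) ∈ Q (pairing opposite roots) or √151, √86 ∈ Q (other pairings), all impossible. Hence [Q(γ):Q] = 4 = [Q(√151, √86):Q], so Q(γ) = Q(√151, √86).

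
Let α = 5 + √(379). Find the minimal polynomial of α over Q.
m_α(x) = x^2 - 10x - 354

From α - 5 = √(379), squaring gives (α - 5)^2 = 379, i.e. α^2 - 10α + 25 = 379, so α^2 - 10α - 354 = 0. The discriminant of x^2 - 10x - 354 is (-10)^2 - 4·(-354) = 100 + 1416 = 1516, and 4·(379) is not a perfect square in Q since 379 is squarefree and ≠ 1. Hence x^2 - 10x - 354 is irreducible over Q and is the minimal polynomial of α.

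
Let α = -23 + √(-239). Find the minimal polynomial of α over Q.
m_α(x) = x^2 + 46x + 768

From α + 23 = √(-239), squaring gives (α + 23)^2 = -239, i.e. α^2 + 46α + 529 = -239, so α^2 + 46α + 768 = 0. The discriminant of x^2 + 46x + 768 is (46)^2 - 4·(768) = 2116 - 3072 = -956, and 4·(-239) is not a perfect square in Q since -239 is squarefree and ≠ 1. Hence x^2 + 46x + 768 is irreducible over Q and is the minimal polynomial of α.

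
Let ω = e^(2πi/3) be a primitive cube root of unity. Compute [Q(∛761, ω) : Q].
[Q(∛761, ω) : Q] = 6

[Q(∛761):Q] = 3 (min poly x^3 - 761, irreducible since 761 is not a perfect cube). [Q(ω):Q] = 2 (min poly x^2 + x + 1). Since Q(∛761) ⊂ R and ω ∉ R, we have ω ∉ Q(∛761), so x^2 + x + 1 remains irreducible over Q(∛761) and [Q(∛761, ω) : Q(∛761)] = 2. By the tower law, [Q(∛761, ω) : Q] = 3 · 2 = 6. (In fact Q(∛761, ω) is the splitting field of x^3 - 761 over Q.)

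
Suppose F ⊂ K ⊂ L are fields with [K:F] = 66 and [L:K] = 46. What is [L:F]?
[L:F] = 3036

The tower law says that for any tower of field extensions F ⊂ K ⊂ L with finite degrees, [L:F] = [L:K] · [K:F]. Here this gives [L:F] = 46 · 66 = 3036.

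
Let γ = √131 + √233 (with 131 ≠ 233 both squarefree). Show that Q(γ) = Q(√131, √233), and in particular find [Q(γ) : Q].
[Q(γ) : Q] = 4 (equivalently, Q(γ) = Q(√131, √233))

Obviously Q(γ) ⊆ Q(√131, √233), and [Q(√131, √233):Q] = 4 (since 131, 233 are distinct squarefree integers > 1 with 30523 not a perfect square). To show equality we compute the minimal polynomial of γ. From γ = √131 + √233: γ^2 = 131 + 2√(30523) + 233 = 364 + 2√(30523), so γ^2 - 364 = 2√(30523); squaring, (γ^2 - 364)^2 = 4·30523, i.e. γ^4 - 728γ^2 + 132496 - 122092 = 0, i.e. γ^4 - 728γ^2 + 10404 = 0. So γ is a root of x^4 - 728x^2 + 10404. This polynomial is irreducible over Q: it has no rational root (each ±√131 ± √233 is irrational), and any factorization into two quadratics over Q would force √(30523) ∈ Q (pairing opposite roots) or √131, √233 ∈ Q (other pairings), all impossible. Hence [Q(γ):Q] = 4 = [Q(√131, √233):Q], so Q(γ) = Q(√131, √233).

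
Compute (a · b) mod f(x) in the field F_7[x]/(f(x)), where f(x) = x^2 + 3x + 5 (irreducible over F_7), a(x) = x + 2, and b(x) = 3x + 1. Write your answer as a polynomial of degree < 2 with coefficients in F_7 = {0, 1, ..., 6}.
a · b ≡ 5x + 1 (mod f(x))

Multiply in F_7[x]: a(x)·b(x) = (x + 2)·(3x + 1) = 3x^2 + 2. This has degree ≥ 2, so divide by f(x) over F_7: 3x^2 + 2 = (3)·(x^2 + 3x + 5) + (5x + 1). Hence a·b ≡ 5x + 1 (mod f). (F_7[x]/(f) is a field with 7^2 = 49 elements since f is irreducible of degree 2.)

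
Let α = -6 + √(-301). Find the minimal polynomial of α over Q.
m_α(x) = x^2 + 12x + 337

From α + 6 = √(-301), squaring gives (α + 6)^2 = -301, i.e. α^2 + 12α + 36 = -301, so α^2 + 12α + 337 = 0. The discriminant of x^2 + 12x + 337 is (12)^2 - 4·(337) = 144 - 1348 = -1204, and 4·(-301) is not a perfect square in Q since -301 is squarefree and ≠ 1. Hence x^2 + 12x + 337 is irreducible over Q and is the minimal polynomial of α.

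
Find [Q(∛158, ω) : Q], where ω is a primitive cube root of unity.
[Q(∛158, ω) : Q] = 6

[Q(∛158):Q] = 3 (min poly x^3 - 158, irreducible since 158 is not a perfect cube). [Q(ω):Q] = 2 (min poly x^2 + x + 1). Since Q(∛158) ⊂ R and ω ∉ R, we have ω ∉ Q(∛158), so x^2 + x + 1 remains irreducible over Q(∛158) and [Q(∛158, ω) : Q(∛158)] = 2. By the tower law, [Q(∛158, ω) : Q] = 3 · 2 = 6. (In fact Q(∛158, ω) is the splitting field of x^3 - 158 over Q.)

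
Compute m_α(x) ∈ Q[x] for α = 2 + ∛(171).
m_α(x) = x^3 - 6x^2 + 12x - 179

Set β = α - 2 = ∛(171), so β^3 = 171. Then (α - 2)^3 - 171 = 0, i.e. α is a root of g(x) = (x - 2)^3 - 171 = x^3 - 6x^2 + 12x - 179. Since g(x) = h(x - 2) where h(x) = x^3 - 171, and h is irreducible over Q (because 171 is not a perfect cube, so h has no rational root, and a monic cubic with no rational root is irreducible), g is also irreducible (irreducibility is preserved under the substitution x → x - 2). Hence m_α(x) = x^3 - 6x^2 + 12x - 179.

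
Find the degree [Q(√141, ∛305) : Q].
[Q(√141, ∛305) : Q] = 6

Let L = Q(√141, ∛305). Since Q(√141) ⊂ L and [Q(√141):Q] = 2, the tower law gives 2 | [L:Q]. Likewise Q(∛305) ⊂ L with [Q(∛305):Q] = 3 (because 305 is not a perfect cube), so 3 | [L:Q]. As gcd(2,3) = 1, [L:Q] is divisible by 6. Conversely L is generated over Q by √141 and ∛305, so [L:Q] ≤ 2·3 = 6. Therefore [Q(√141, ∛305) : Q] = 6.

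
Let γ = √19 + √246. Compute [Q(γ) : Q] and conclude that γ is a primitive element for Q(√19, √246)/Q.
[Q(γ) : Q] = 4 (equivalently, Q(γ) = Q(√19, √246))

Obviously Q(γ) ⊆ Q(√19, √246), and [Q(√19, √246):Q] = 4 (since 19, 246 are distinct squarefree integers > 1 with 4674 not a perfect square). To show equality we compute the minimal polynomial of γ. From γ = √19 + √246: γ^2 = 19 + 2√(4674) + 246 = 265 + 2√(4674), so γ^2 - 265 = 2√(4674); squaring, (γ^2 - 265)^2 = 4·4674, i.e. γ^4 - 530γ^2 + 70225 - 18696 = 0, i.e. γ^4 - 530γ^2 + 51529 = 0. So γ is a root of x^4 - 530x^2 + 51529. This polynomial is irreducible over Q: it has no rational root (each ±√19 ± √246 is irrational), and any factorization into two quadratics over Q would force √(4674) ∈ Q (pairing opposite roots) or √19, √246 ∈ Q (other pairings), all impossible. Hence [Q(γ):Q] = 4 = [Q(√19, √246):Q], so Q(γ) = Q(√19, √246).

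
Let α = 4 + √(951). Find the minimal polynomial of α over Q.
m_α(x) = x^2 - 8x - 935

From α - 4 = √(951), squaring gives (α - 4)^2 = 951, i.e. α^2 - 8α + 16 = 951, so α^2 - 8α - 935 = 0. The discriminant of x^2 - 8x - 935 is (-8)^2 - 4·(-935) = 64 + 3740 = 3804, and 4·(951) is not a perfect square in Q since 951 is squarefree and ≠ 1. Hence x^2 - 8x - 935 is irreducible over Q and is the minimal polynomial of α.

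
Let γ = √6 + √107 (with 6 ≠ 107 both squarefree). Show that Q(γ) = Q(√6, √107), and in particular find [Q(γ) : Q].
[Q(γ) : Q] = 4 (equivalently, Q(γ) = Q(√6, √107))

Obviously Q(γ) ⊆ Q(√6, √107), and [Q(√6, √107):Q] = 4 (since 6, 107 are distinct squarefree integers > 1 with 642 not a perfect square). To show equality we compute the minimal polynomial of γ. From γ = √6 + √107: γ^2 = 6 + 2√(642) + 107 = 113 + 2√(642), so γ^2 - 113 = 2√(642); squaring, (γ^2 - 113)^2 = 4·642, i.e. γ^4 - 226γ^2 + 12769 - 2568 = 0, i.e. γ^4 - 226γ^2 + 10201 = 0. So γ is a root of x^4 - 226x^2 + 10201. This polynomial is irreducible over Q: it has no rational root (each ±√6 ± √107 is irrational), and any factorization into two quadratics over Q would force √(642) ∈ Q (pairing opposite roots) or √6, √107 ∈ Q (other pairings), all impossible. Hence [Q(γ):Q] = 4 = [Q(√6, √107):Q], so Q(γ) = Q(√6, √107).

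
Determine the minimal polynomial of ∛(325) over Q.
m_α(x) = x^3 - 325

α satisfies α^3 = 325, so x^3 - 325 annihilates α. By the rational root test, a rational root p/q (in lowest terms) of x^3 - 325 would satisfy p^3 = 325 q^3, forcing q = 1 and p^3 = 325; but 325 is not a perfect cube, contradiction. A monic cubic over Q with no rational root is irreducible (any nontrivial factorization would include a linear factor). Hence x^3 - 325 is the minimal polynomial of α, and in particular [Q(α):Q] = 3.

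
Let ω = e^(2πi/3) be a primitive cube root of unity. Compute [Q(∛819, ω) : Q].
[Q(∛819, ω) : Q] = 6

[Q(∛819):Q] = 3 (min poly x^3 - 819, irreducible since 819 is not a perfect cube). [Q(ω):Q] = 2 (min poly x^2 + x + 1). Since Q(∛819) ⊂ R and ω ∉ R, we have ω ∉ Q(∛819), so x^2 + x + 1 remains irreducible over Q(∛819) and [Q(∛819, ω) : Q(∛819)] = 2. By the tower law, [Q(∛819, ω) : Q] = 3 · 2 = 6. (In fact Q(∛819, ω) is the splitting field of x^3 - 819 over Q.)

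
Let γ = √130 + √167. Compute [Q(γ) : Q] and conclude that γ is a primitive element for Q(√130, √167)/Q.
[Q(γ) : Q] = 4 (equivalently, Q(γ) = Q(√130, √167))

Obviously Q(γ) ⊆ Q(√130, √167), and [Q(√130, √167):Q] = 4 (since 130, 167 are distinct squarefree integers > 1 with 21710 not a perfect square). To show equality we compute the minimal polynomial of γ. From γ = √130 + √167: γ^2 = 130 + 2√(21710) + 167 = 297 + 2√(21710), so γ^2 - 297 = 2√(21710); squaring, (γ^2 - 297)^2 = 4·21710, i.e. γ^4 - 594γ^2 + 88209 - 86840 = 0, i.e. γ^4 - 594γ^2 + 1369 = 0. So γ is a root of x^4 - 594x^2 + 1369. This polynomial is irreducible over Q: it has no rational root (each ±√130 ± √167 is irrational), and any factorization into two quadratics over Q would force √(21710) ∈ Q (pairing opposite roots) or √130, √167 ∈ Q (other pairings), all impossible. Hence [Q(γ):Q] = 4 = [Q(√130, √167):Q], so Q(γ) = Q(√130, √167).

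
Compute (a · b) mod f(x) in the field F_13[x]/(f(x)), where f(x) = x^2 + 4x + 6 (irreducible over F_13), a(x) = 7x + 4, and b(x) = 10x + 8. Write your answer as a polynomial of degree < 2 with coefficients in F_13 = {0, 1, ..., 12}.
a · b ≡ 11x + 2 (mod f(x))

Multiply in F_13[x]: a(x)·b(x) = (7x + 4)·(10x + 8) = 5x^2 + 5x + 6. This has degree ≥ 2, so divide by f(x) over F_13: 5x^2 + 5x + 6 = (5)·(x^2 + 4x + 6) + (11x + 2). Hence a·b ≡ 11x + 2 (mod f). (F_13[x]/(f) is a field with 13^2 = 169 elements since f is irreducible of degree 2.)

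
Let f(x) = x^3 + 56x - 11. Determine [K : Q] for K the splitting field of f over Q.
[K : Q] = 6

By the rational root test, any rational root of the monic integer polynomial f(x) = x^3 + 56x - 11 must be an integer dividing the constant term -11, i.e. one of ±{1, 11}. Evaluating: f(1) = 46, f(-1) = -68, f(11) = 1936, f(-11) = -1958; none is 0, so f has no rational root and is therefore irreducible over Q (a cubic with no linear factor over a field is irreducible). For an irreducible cubic, the Galois group is A_3 or S_3 according as the discriminant disc(f) = -4a^3 - 27b^2 = -4·(56)^3 - 27·(-11)^2 = -705731 is or is not a square in Q. Here disc(f) = -705731 is not a perfect square in Q, so the Galois group of f over Q is not contained in A_3 and must be all of S_3. The splitting field has degree |S_3| = 6 over Q, so [K : Q] = 6.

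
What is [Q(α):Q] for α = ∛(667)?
[Q(α):Q] = 3

The minimal polynomial of α is x^3 - 667, irreducible over Q since 667 is not a perfect cube (so x^3 - 667 has no rational root). Hence [Q(α):Q] = deg(m_α) = 3.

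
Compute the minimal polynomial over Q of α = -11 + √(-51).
m_α(x) = x^2 + 22x + 172

From α + 11 = √(-51), squaring gives (α + 11)^2 = -51, i.e. α^2 + 22α + 121 = -51, so α^2 + 22α + 172 = 0. The discriminant of x^2 + 22x + 172 is (22)^2 - 4·(172) = 484 - 688 = -204, and 4·(-51) is not a perfect square in Q since -51 is squarefree and ≠ 1. Hence x^2 + 22x + 172 is irreducible over Q and is the minimal polynomial of α.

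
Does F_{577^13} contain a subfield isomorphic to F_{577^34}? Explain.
No: F_{577^34} is not a subfield of F_{577^13}

F_{p^m} embeds in F_{p^n} iff m | n. Here 34 ∤ 13 (since 13 = 0·34 + 13 with remainder 13 ≠ 0), so F_{577^34} is not a subfield of F_{577^13}. Equivalently: if it were, the tower law would give 34 = [F_{577^34}:F_577] dividing [F_{577^13}:F_577] = 13, contradiction.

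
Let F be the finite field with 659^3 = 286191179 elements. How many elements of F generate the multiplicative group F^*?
There are φ(286191178) = 110806272 primitive elements

F_q^* is cyclic of order q - 1 = 286191178. A cyclic group of order m has exactly φ(m) generators. Here m = 286191178 = 2 · 7 · 13 · 47 · 33457, so the number of primitive elements is φ(286191178) = 110806272.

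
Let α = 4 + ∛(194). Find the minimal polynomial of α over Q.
m_α(x) = x^3 - 12x^2 + 48x - 258

Set β = α - 4 = ∛(194), so β^3 = 194. Then (α - 4)^3 - 194 = 0, i.e. α is a root of g(x) = (x - 4)^3 - 194 = x^3 - 12x^2 + 48x - 258. Since g(x) = h(x - 4) where h(x) = x^3 - 194, and h is irreducible over Q (because 194 is not a perfect cube, so h has no rational root, and a monic cubic with no rational root is irreducible), g is also irreducible (irreducibility is preserved under the substitution x → x - 4). Hence m_α(x) = x^3 - 12x^2 + 48x - 258.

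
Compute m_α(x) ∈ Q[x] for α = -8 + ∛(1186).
m_α(x) = x^3 + 24x^2 + 192x - 674

Set β = α + 8 = ∛(1186), so β^3 = 1186. Then (α + 8)^3 - 1186 = 0, i.e. α is a root of g(x) = (x + 8)^3 - 1186 = x^3 + 24x^2 + 192x - 674. Since g(x) = h(x + 8) where h(x) = x^3 - 1186, and h is irreducible over Q (because 1186 is not a perfect cube, so h has no rational root, and a monic cubic with no rational root is irreducible), g is also irreducible (irreducibility is preserved under the substitution x → x + 8). Hence m_α(x) = x^3 + 24x^2 + 192x - 674.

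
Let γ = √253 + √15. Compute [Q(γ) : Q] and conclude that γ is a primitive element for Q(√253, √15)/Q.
[Q(γ) : Q] = 4 (equivalently, Q(γ) = Q(√253, √15))

Obviously Q(γ) ⊆ Q(√253, √15), and [Q(√253, √15):Q] = 4 (since 253, 15 are distinct squarefree integers > 1 with 3795 not a perfect square). To show equality we compute the minimal polynomial of γ. From γ = √253 + √15: γ^2 = 253 + 2√(3795) + 15 = 268 + 2√(3795), so γ^2 - 268 = 2√(3795); squaring, (γ^2 - 268)^2 = 4·3795, i.e. γ^4 - 536γ^2 + 71824 - 15180 = 0, i.e. γ^4 - 536γ^2 + 56644 = 0. So γ is a root of x^4 - 536x^2 + 56644. This polynomial is irreducible over Q: it has no rational root (each ±√253 ± √15 is irrational), and any factorization into two quadratics over Q would force √(3795) ∈ Q (pairing opposite roots) or √253, √15 ∈ Q (other pairings), all impossible. Hence [Q(γ):Q] = 4 = [Q(√253, √15):Q], so Q(γ) = Q(√253, √15).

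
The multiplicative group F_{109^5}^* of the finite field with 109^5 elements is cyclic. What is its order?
|F_{109^5}^*| = 15386239548

F_{109^5} has 109^5 = 15386239549 elements; its multiplicative group consists of all nonzero elements, so |F_{109^5}^*| = 15386239549 - 1 = 15386239548. (It is cyclic since any finite subgroup of the multiplicative group of a field is cyclic.)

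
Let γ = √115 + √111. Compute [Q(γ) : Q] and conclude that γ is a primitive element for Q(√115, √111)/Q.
[Q(γ) : Q] = 4 (equivalently, Q(γ) = Q(√115, √111))

Obviously Q(γ) ⊆ Q(√115, √111), and [Q(√115, √111):Q] = 4 (since 115, 111 are distinct squarefree integers > 1 with 12765 not a perfect square). To show equality we compute the minimal polynomial of γ. From γ = √115 + √111: γ^2 = 115 + 2√(12765) + 111 = 226 + 2√(12765), so γ^2 - 226 = 2√(12765); squaring, (γ^2 - 226)^2 = 4·12765, i.e. γ^4 - 452γ^2 + 51076 - 51060 = 0, i.e. γ^4 - 452γ^2 + 16 = 0. So γ is a root of x^4 - 452x^2 + 16. This polynomial is irreducible over Q: it has no rational root (each ±√115 ± √111 is irrational), and any factorization into two quadratics over Q would force √(12765) ∈ Q (pairing opposite roots) or √115, √111 ∈ Q (other pairings), all impossible. Hence [Q(γ):Q] = 4 = [Q(√115, √111):Q], so Q(γ) = Q(√115, √111).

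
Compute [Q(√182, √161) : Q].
[Q(√182, √161) : Q] = 4

[Q(√182):Q] = 2 (min poly x^2 - 182, irreducible since 182 is squarefree > 1). For the top step, suppose √161 ∈ Q(√182), say √161 = c + d√182 with c, d ∈ Q. Squaring: 161 = c^2 + 182d^2 + 2cd√182. Since √182 ∉ Q this forces 2cd = 0. If d = 0 then √161 = c ∈ Q, contradicting 161 squarefree > 1. If c = 0 then 161 = 182d^2, so 182·161 = (182d)^2 is a perfect square in Q — but 182·161 = 29302 is not a perfect square (since 182 and 161 are distinct squarefree integers). Contradiction. Hence √161 ∉ Q(√182), so x^2 - 161 stays irreducible over Q(√182) and [Q(√182, √161) : Q(√182)] = 2. By the tower law, [Q(√182, √161) : Q] = 2 · 2 = 4.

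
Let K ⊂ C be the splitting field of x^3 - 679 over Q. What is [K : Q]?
[K : Q] = 6

The roots of x^3 - 679 are ∛679, ω∛679, ω^2∛679 where ω = e^(2πi/3) is a primitive cube root of unity, so K = Q(∛679, ω). Now [Q(∛679):Q] = 3 (since 679 is not a perfect cube, x^3 - 679 is irreducible) and [Q(ω):Q] = 2. Both 2 and 3 divide [K:Q], and [K:Q] ≤ 3·2 = 6, so [K:Q] = 6. (Equivalently: Q(∛679) ⊂ R but ω ∉ R, so [K : Q(∛679)] = 2.)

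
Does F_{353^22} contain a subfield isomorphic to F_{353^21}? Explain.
No: F_{353^21} is not a subfield of F_{353^22}

F_{p^m} embeds in F_{p^n} iff m | n. Here 21 ∤ 22 (since 22 = 1·21 + 1 with remainder 1 ≠ 0), so F_{353^21} is not a subfield of F_{353^22}. Equivalently: if it were, the tower law would give 21 = [F_{353^21}:F_353] dividing [F_{353^22}:F_353] = 22, contradiction.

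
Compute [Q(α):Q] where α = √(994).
[Q(α):Q] = 2

[Q(α):Q] equals the degree of the minimal polynomial of α. Here α^2 = 994 and x^2 - 994 is irreducible (d = 994 is squarefree, ≠ 1, hence not a square), so deg(m_α) = 2. Thus [Q(α):Q] = 2.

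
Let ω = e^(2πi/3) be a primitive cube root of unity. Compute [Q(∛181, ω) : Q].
[Q(∛181, ω) : Q] = 6

[Q(∛181):Q] = 3 (min poly x^3 - 181, irreducible since 181 is not a perfect cube). [Q(ω):Q] = 2 (min poly x^2 + x + 1). Since Q(∛181) ⊂ R and ω ∉ R, we have ω ∉ Q(∛181), so x^2 + x + 1 remains irreducible over Q(∛181) and [Q(∛181, ω) : Q(∛181)] = 2. By the tower law, [Q(∛181, ω) : Q] = 3 · 2 = 6. (In fact Q(∛181, ω) is the splitting field of x^3 - 181 over Q.)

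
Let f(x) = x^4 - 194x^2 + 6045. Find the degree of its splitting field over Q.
[K : Q] = 4

Solving the quadratic in x^2: x^2 = (194 ± √(194^2 - 4·6045))/2 = (194 ± √13456)/2 = (194 ± 116)/2, giving x^2 = 39 or x^2 = 155. So f(x) = (x^2 - 39)(x^2 - 155) and the roots of f are ±√39, ±√155. Hence the splitting field is K = Q(√39, √155). Since 39 and 155 are distinct squarefree integers > 1, their product 6045 is not a perfect square, so √155 ∉ Q(√39). By the tower law [K:Q] = [Q(√39,√155):Q(√39)] · [Q(√39):Q] = 2 · 2 = 4.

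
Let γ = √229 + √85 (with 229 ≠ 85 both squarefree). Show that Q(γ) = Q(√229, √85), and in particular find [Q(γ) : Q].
[Q(γ) : Q] = 4 (equivalently, Q(γ) = Q(√229, √85))

Obviously Q(γ) ⊆ Q(√229, √85), and [Q(√229, √85):Q] = 4 (since 229, 85 are distinct squarefree integers > 1 with 19465 not a perfect square). To show equality we compute the minimal polynomial of γ. From γ = √229 + √85: γ^2 = 229 + 2√(19465) + 85 = 314 + 2√(19465), so γ^2 - 314 = 2√(19465); squaring, (γ^2 - 314)^2 = 4·19465, i.e. γ^4 - 628γ^2 + 98596 - 77860 = 0, i.e. γ^4 - 628γ^2 + 20736 = 0. So γ is a root of x^4 - 628x^2 + 20736. This polynomial is irreducible over Q: it has no rational root (each ±√229 ± √85 is irrational), and any factorization into two quadratics over Q would force √(19465) ∈ Q (pairing opposite roots) or √229, √85 ∈ Q (other pairings), all impossible. Hence [Q(γ):Q] = 4 = [Q(√229, √85):Q], so Q(γ) = Q(√229, √85).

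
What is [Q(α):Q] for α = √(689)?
[Q(α):Q] = 2

[Q(α):Q] equals the degree of the minimal polynomial of α. Here α^2 = 689 and x^2 - 689 is irreducible (d = 689 is squarefree, ≠ 1, hence not a square), so deg(m_α) = 2. Thus [Q(α):Q] = 2.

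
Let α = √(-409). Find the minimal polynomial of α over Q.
m_α(x) = x^2 + 409

α satisfies α^2 + 409 = 0, so x^2 + 409 annihilates α. Since d = -409 is squarefree and ≠ 1, it is not a perfect square in Q, so x^2 + 409 has no rational root and is therefore irreducible over Q (a degree-2 polynomial over a field is irreducible iff it has no root). Hence m_α(x) = x^2 + 409.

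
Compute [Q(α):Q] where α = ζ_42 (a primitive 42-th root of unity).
[Q(α):Q] = 12

The minimal polynomial of ζ_42 over Q is the 42-th cyclotomic polynomial Φ_42(x), which is irreducible over Q and has degree φ(42) = 12. Hence [Q(α):Q] = φ(42) = 12.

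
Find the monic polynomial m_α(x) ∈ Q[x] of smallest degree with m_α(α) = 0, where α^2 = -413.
m_α(x) = x^2 + 413

α satisfies α^2 + 413 = 0, so x^2 + 413 annihilates α. Since d = -413 is squarefree and ≠ 1, it is not a perfect square in Q, so x^2 + 413 has no rational root and is therefore irreducible over Q (a degree-2 polynomial over a field is irreducible iff it has no root). Hence m_α(x) = x^2 + 413.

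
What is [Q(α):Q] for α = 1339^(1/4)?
[Q(α):Q] = 4

α is a root of x^4 - 1339. By Eisenstein's criterion at the prime p = 13 (which divides the constant term 1339 but p^2 = 169 does not, since 1339 is squarefree), x^4 - 1339 is irreducible over Q. Hence [Q(α):Q] = 4.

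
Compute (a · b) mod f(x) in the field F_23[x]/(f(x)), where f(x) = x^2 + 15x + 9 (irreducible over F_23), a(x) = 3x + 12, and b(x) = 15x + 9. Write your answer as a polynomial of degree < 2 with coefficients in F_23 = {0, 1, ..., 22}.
a · b ≡ 15x + 2 (mod f(x))

Multiply in F_23[x]: a(x)·b(x) = (3x + 12)·(15x + 9) = 22x^2 + 16. This has degree ≥ 2, so divide by f(x) over F_23: 22x^2 + 16 = (22)·(x^2 + 15x + 9) + (15x + 2). Hence a·b ≡ 15x + 2 (mod f). (F_23[x]/(f) is a field with 23^2 = 529 elements since f is irreducible of degree 2.)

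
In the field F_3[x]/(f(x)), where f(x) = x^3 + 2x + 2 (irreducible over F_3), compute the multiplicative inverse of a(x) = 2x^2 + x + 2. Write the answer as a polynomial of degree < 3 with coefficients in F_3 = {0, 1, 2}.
a(x)^(-1) ≡ x^2 + x + 2 (mod f(x))

Since f is irreducible over F_3, F_3[x]/(f) is a field and a(x) ≠ 0 has an inverse. Apply the extended Euclidean algorithm to f(x) and a(x) in F_3[x]: f(x) = (2x + 2)·a(x) + (2x + 1);  a(x) = (x)·(2x + 1) + (2). The last nonzero remainder is the constant 2 = gcd(f, a) in F_3. Back-substituting through the division chain expresses 2 = s(x)·a(x) + t(x)·f(x) with s(x) ≡ 2x^2 + 2x + 1 (mod f), so (2x^2 + 2x + 1)·a(x) ≡ 2 (mod f). Multiplying by 2^(-1) ≡ 2 in F_3 gives a(x)^(-1) ≡ 2·(2x^2 + 2x + 1) ≡ x^2 + x + 2 (mod f). Check: (2x^2 + x + 2)·(x^2 + x + 2) = 2x^4 + x^2 + x + 1 ≡ 1 (mod x^3 + 2x + 2).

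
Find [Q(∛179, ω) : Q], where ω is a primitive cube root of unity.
[Q(∛179, ω) : Q] = 6

[Q(∛179):Q] = 3 (min poly x^3 - 179, irreducible since 179 is not a perfect cube). [Q(ω):Q] = 2 (min poly x^2 + x + 1). Since Q(∛179) ⊂ R and ω ∉ R, we have ω ∉ Q(∛179), so x^2 + x + 1 remains irreducible over Q(∛179) and [Q(∛179, ω) : Q(∛179)] = 2. By the tower law, [Q(∛179, ω) : Q] = 3 · 2 = 6. (In fact Q(∛179, ω) is the splitting field of x^3 - 179 over Q.)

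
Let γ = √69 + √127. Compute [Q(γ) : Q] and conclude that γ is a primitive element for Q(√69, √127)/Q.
[Q(γ) : Q] = 4 (equivalently, Q(γ) = Q(√69, √127))

Obviously Q(γ) ⊆ Q(√69, √127), and [Q(√69, √127):Q] = 4 (since 69, 127 are distinct squarefree integers > 1 with 8763 not a perfect square). To show equality we compute the minimal polynomial of γ. From γ = √69 + √127: γ^2 = 69 + 2√(8763) + 127 = 196 + 2√(8763), so γ^2 - 196 = 2√(8763); squaring, (γ^2 - 196)^2 = 4·8763, i.e. γ^4 - 392γ^2 + 38416 - 35052 = 0, i.e. γ^4 - 392γ^2 + 3364 = 0. So γ is a root of x^4 - 392x^2 + 3364. This polynomial is irreducible over Q: it has no rational root (each ±√69 ± √127 is irrational), and any factorization into two quadratics over Q would force √(8763) ∈ Q (pairing opposite roots) or √69, √127 ∈ Q (other pairings), all impossible. Hence [Q(γ):Q] = 4 = [Q(√69, √127):Q], so Q(γ) = Q(√69, √127).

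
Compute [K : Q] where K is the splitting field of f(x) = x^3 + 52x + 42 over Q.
[K : Q] = 6

By the rational root test, any rational root of the monic integer polynomial f(x) = x^3 + 52x + 42 must be an integer dividing the constant term 42, i.e. one of ±{1, 2, 3, 6, 7, 14, 21, 42}. Evaluating: f(1) = 95, f(-1) = -11, f(2) = 154, f(-2) = -70, f(3) = 225, f(-3) = -141, f(6) = 570, f(-6) = -486, f(7) = 749, f(-7) = -665, f(14) = 3514, f(-14) = -3430, f(21) = 10395, f(-21) = -10311, f(42) = 76314, f(-42) = -76230; none is 0, so f has no rational root and is therefore irreducible over Q (a cubic with no linear factor over a field is irreducible). For an irreducible cubic, the Galois group is A_3 or S_3 according as the discriminant disc(f) = -4a^3 - 27b^2 = -4·(52)^3 - 27·(42)^2 = -610060 is or is not a square in Q. Here disc(f) = -610060 is not a perfect square in Q, so the Galois group of f over Q is not contained in A_3 and must be all of S_3. The splitting field has degree |S_3| = 6 over Q, so [K : Q] = 6.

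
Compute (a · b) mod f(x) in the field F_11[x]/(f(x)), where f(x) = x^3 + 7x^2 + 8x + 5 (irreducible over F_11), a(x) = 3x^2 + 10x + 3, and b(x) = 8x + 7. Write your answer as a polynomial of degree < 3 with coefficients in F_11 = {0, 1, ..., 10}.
a · b ≡ 10x^2 + x (mod f(x))

Multiply in F_11[x]: a(x)·b(x) = (3x^2 + 10x + 3)·(8x + 7) = 2x^3 + 2x^2 + 6x + 10. This has degree ≥ 3, so divide by f(x) over F_11: 2x^3 + 2x^2 + 6x + 10 = (2)·(x^3 + 7x^2 + 8x + 5) + (10x^2 + x). Hence a·b ≡ 10x^2 + x (mod f). (F_11[x]/(f) is a field with 11^3 = 1331 elements since f is irreducible of degree 3.)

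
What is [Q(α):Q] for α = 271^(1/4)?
[Q(α):Q] = 4

α is a root of x^4 - 271. By Eisenstein's criterion at the prime p = 271 (which divides the constant term 271 but p^2 = 73441 does not, since 271 is squarefree), x^4 - 271 is irreducible over Q. Hence [Q(α):Q] = 4.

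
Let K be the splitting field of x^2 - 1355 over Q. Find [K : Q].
[K : Q] = 2

f(x) = x^2 - 1355 factors as (x - √1355)(x + √1355). The splitting field is K = Q(√1355). Since 1355 is squarefree and > 1, it is not a perfect square, so x^2 - 1355 is irreducible over Q and [Q(√1355) : Q] = 2. Hence [K : Q] = 2.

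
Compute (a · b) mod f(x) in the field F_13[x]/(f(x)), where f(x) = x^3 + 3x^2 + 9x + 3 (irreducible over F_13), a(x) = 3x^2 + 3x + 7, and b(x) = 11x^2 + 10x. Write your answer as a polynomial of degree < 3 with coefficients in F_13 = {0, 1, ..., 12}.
a · b ≡ 9x^2 + 9x + 4 (mod f(x))

Multiply in F_13[x]: a(x)·b(x) = (3x^2 + 3x + 7)·(11x^2 + 10x) = 7x^4 + 11x^3 + 3x^2 + 5x. This has degree ≥ 3, so divide by f(x) over F_13: 7x^4 + 11x^3 + 3x^2 + 5x = (7x + 3)·(x^3 + 3x^2 + 9x + 3) + (9x^2 + 9x + 4). Hence a·b ≡ 9x^2 + 9x + 4 (mod f). (F_13[x]/(f) is a field with 13^3 = 2197 elements since f is irreducible of degree 3.)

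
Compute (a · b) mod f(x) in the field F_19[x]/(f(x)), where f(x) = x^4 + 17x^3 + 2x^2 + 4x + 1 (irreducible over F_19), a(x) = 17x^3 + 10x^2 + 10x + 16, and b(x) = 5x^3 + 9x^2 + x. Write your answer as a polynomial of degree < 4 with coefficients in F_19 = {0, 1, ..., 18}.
a · b ≡ 9x^3 + 18x^2 + 17x + 8 (mod f(x))

Multiply in F_19[x]: a(x)·b(x) = (17x^3 + 10x^2 + 10x + 16)·(5x^3 + 9x^2 + x) = 9x^6 + 13x^5 + 5x^4 + 9x^3 + 2x^2 + 16x. This has degree ≥ 4, so divide by f(x) over F_19: 9x^6 + 13x^5 + 5x^4 + 9x^3 + 2x^2 + 16x = (9x^2 + 12x + 11)·(x^4 + 17x^3 + 2x^2 + 4x + 1) + (9x^3 + 18x^2 + 17x + 8). Hence a·b ≡ 9x^3 + 18x^2 + 17x + 8 (mod f). (F_19[x]/(f) is a field with 19^4 = 130321 elements since f is irreducible of degree 4.)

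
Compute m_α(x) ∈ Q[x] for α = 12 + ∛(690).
m_α(x) = x^3 - 36x^2 + 432x - 2418

Set β = α - 12 = ∛(690), so β^3 = 690. Then (α - 12)^3 - 690 = 0, i.e. α is a root of g(x) = (x - 12)^3 - 690 = x^3 - 36x^2 + 432x - 2418. Since g(x) = h(x - 12) where h(x) = x^3 - 690, and h is irreducible over Q (because 690 is not a perfect cube, so h has no rational root, and a monic cubic with no rational root is irreducible), g is also irreducible (irreducibility is preserved under the substitution x → x - 12). Hence m_α(x) = x^3 - 36x^2 + 432x - 2418.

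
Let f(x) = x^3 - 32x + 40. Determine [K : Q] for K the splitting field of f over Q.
[K : Q] = 6

By the rational root test, any rational root of the monic integer polynomial f(x) = x^3 - 32x + 40 must be an integer dividing the constant term 40, i.e. one of ±{1, 2, 4, 5, 8, 10, 20, 40}. Evaluating: f(1) = 9, f(-1) = 71, f(2) = -16, f(-2) = 96, f(4) = -24, f(-4) = 104, f(5) = 5, f(-5) = 75, f(8) = 296, f(-8) = -216, f(10) = 720, f(-10) = -640, f(20) = 7400, f(-20) = -7320, f(40) = 62760, f(-40) = -62680; none is 0, so f has no rational root and is therefore irreducible over Q (a cubic with no linear factor over a field is irreducible). For an irreducible cubic, the Galois group is A_3 or S_3 according as the discriminant disc(f) = -4a^3 - 27b^2 = -4·(-32)^3 - 27·(40)^2 = 87872 is or is not a square in Q. Here disc(f) = 87872 is not a perfect square in Q, so the Galois group of f over Q is not contained in A_3 and must be all of S_3. The splitting field has degree |S_3| = 6 over Q, so [K : Q] = 6.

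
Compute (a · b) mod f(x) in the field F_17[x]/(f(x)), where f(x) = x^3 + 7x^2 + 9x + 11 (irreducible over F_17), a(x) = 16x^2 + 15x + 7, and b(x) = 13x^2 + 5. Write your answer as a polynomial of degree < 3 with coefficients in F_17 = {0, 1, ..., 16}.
a · b ≡ 3x^2 + 7x (mod f(x))

Multiply in F_17[x]: a(x)·b(x) = (16x^2 + 15x + 7)·(13x^2 + 5) = 4x^4 + 8x^3 + x^2 + 7x + 1. This has degree ≥ 3, so divide by f(x) over F_17: 4x^4 + 8x^3 + x^2 + 7x + 1 = (4x + 14)·(x^3 + 7x^2 + 9x + 11) + (3x^2 + 7x). Hence a·b ≡ 3x^2 + 7x (mod f). (F_17[x]/(f) is a field with 17^3 = 4913 elements since f is irreducible of degree 3.)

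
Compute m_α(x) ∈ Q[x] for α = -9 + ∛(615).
m_α(x) = x^3 + 27x^2 + 243x + 114

Set β = α + 9 = ∛(615), so β^3 = 615. Then (α + 9)^3 - 615 = 0, i.e. α is a root of g(x) = (x + 9)^3 - 615 = x^3 + 27x^2 + 243x + 114. Since g(x) = h(x + 9) where h(x) = x^3 - 615, and h is irreducible over Q (because 615 is not a perfect cube, so h has no rational root, and a monic cubic with no rational root is irreducible), g is also irreducible (irreducibility is preserved under the substitution x → x + 9). Hence m_α(x) = x^3 + 27x^2 + 243x + 114.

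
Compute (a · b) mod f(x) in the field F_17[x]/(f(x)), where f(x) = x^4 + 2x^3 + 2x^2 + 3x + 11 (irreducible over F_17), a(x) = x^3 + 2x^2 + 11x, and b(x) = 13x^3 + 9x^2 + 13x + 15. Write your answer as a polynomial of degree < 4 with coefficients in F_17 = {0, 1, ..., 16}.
a · b ≡ 10x^3 + 15x^2 + 16x + 15 (mod f(x))

Multiply in F_17[x]: a(x)·b(x) = (x^3 + 2x^2 + 11x)·(13x^3 + 9x^2 + 13x + 15) = 13x^6 + x^5 + 4x^4 + 4x^3 + 3x^2 + 12x. This has degree ≥ 4, so divide by f(x) over F_17: 13x^6 + x^5 + 4x^4 + 4x^3 + 3x^2 + 12x = (13x^2 + 9x + 11)·(x^4 + 2x^3 + 2x^2 + 3x + 11) + (10x^3 + 15x^2 + 16x + 15). Hence a·b ≡ 10x^3 + 15x^2 + 16x + 15 (mod f). (F_17[x]/(f) is a field with 17^4 = 83521 elements since f is irreducible of degree 4.)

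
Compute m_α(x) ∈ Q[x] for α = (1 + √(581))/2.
m_α(x) = x^2 - x - 145

From 2α - 1 = √(581), squaring gives (2α - 1)^2 = 581, i.e. 4α^2 - 4α + 1 = 581, so α^2 - α + (1 - 581)/4 = 0. Since 581 ≡ 1 (mod 4), (1 - 581)/4 = -145 ∈ Z. The polynomial x^2 - x - 145 has discriminant 1 - 4·(-145) = 581, which is not a perfect square in Q (d = 581 is squarefree and ≠ 1), so x^2 - x - 145 is irreducible over Q. It is the minimal polynomial of α.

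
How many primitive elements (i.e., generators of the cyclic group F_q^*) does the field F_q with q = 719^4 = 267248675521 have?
There are φ(267248675520) = 69712601088 primitive elements

F_q^* is cyclic of order q - 1 = 267248675520. A cyclic group of order m has exactly φ(m) generators. Here m = 267248675520 = 2^6 · 3^2 · 5 · 53 · 359 · 4877, so the number of primitive elements is φ(267248675520) = 69712601088.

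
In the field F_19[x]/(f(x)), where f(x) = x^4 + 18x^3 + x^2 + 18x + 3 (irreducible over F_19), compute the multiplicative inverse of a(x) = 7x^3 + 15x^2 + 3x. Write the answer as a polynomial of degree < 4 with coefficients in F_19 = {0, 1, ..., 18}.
a(x)^(-1) ≡ 5x^3 + x^2 + 12x + 1 (mod f(x))

Since f is irreducible over F_19, F_19[x]/(f) is a field and a(x) ≠ 0 has an inverse. Apply the extended Euclidean algorithm to f(x) and a(x) in F_19[x]: f(x) = (11x + 17)·a(x) + (17x^2 + 5x + 3);  a(x) = (6x + 17)·(17x^2 + 5x + 3) + (14x + 6);  (17x^2 + 5x + 3) = (8x + 1)·(14x + 6) + (16). The last nonzero remainder is the constant 16 = gcd(f, a) in F_19. Back-substituting through the division chain expresses 16 = s(x)·a(x) + t(x)·f(x) with s(x) ≡ 4x^3 + 16x^2 + 2x + 16 (mod f), so (4x^3 + 16x^2 + 2x + 16)·a(x) ≡ 16 (mod f). Multiplying by 16^(-1) ≡ 6 in F_19 gives a(x)^(-1) ≡ 6·(4x^3 + 16x^2 + 2x + 16) ≡ 5x^3 + x^2 + 12x + 1 (mod f). Check: (7x^3 + 15x^2 + 3x)·(5x^3 + x^2 + 12x + 1) = 16x^6 + 6x^5 + 13x^2 + 3x ≡ 1 (mod x^4 + 18x^3 + x^2 + 18x + 3).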